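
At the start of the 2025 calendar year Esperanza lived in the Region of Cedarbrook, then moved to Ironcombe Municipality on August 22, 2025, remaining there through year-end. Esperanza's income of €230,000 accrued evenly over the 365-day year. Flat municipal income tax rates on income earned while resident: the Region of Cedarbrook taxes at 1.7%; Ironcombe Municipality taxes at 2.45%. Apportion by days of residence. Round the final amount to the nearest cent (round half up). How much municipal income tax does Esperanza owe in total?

The Region of Cedarbrook, January 1 – August 21, 2025: 233 days → €230,000 × 1.7% × 233/365 = €2,495.9726
Ironcombe Municipality, August 22 – December 31, 2025: 132 days → €230,000 × 2.45% × 132/365 = €2,037.8630
Total = €4,533.8356

€4,533.84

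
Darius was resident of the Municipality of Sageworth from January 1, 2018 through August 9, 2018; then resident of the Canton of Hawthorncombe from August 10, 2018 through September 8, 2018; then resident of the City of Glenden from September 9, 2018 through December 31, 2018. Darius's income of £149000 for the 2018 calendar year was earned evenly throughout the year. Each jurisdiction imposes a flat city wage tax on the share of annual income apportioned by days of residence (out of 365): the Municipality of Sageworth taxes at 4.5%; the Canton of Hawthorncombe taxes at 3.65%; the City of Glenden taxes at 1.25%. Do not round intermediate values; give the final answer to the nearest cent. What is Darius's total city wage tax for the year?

£5088.45

The Municipality of Sageworth, January 1 – August 9, 2018: 221 days → £149000 × 4.5% × 221/365 = £4059.7397
The Canton of Hawthorncombe, August 10 – September 8, 2018: 30 days → £149000 × 3.65% × 30/365 = £447.0000
The City of Glenden, September 9 – December 31, 2018: 114 days → £149000 × 1.25% × 114/365 = £581.7123
Total = £5088.4521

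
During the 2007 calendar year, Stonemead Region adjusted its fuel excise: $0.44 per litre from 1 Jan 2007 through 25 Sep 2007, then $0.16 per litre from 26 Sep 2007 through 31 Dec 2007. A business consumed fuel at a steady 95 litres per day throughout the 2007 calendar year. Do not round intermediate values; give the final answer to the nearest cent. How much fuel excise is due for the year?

$12,676.80

1 Jan – 25 Sep 2007: 268 days × 95 litres/day = 25,460 litres at $0.44/litre → $11,202.40
26 Sep – 31 Dec 2007: 97 days × 95 litres/day = 9,215 litres at $0.16/litre → $1,474.40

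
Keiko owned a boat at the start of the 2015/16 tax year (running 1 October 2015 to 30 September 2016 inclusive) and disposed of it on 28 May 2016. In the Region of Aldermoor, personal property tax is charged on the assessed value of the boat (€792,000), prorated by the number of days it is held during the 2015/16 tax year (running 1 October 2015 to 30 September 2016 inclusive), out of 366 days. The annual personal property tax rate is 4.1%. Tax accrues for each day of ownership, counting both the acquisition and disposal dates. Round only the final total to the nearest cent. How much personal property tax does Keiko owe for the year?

Days held (1 October 2015 – 28 May 2016): 241 out of 366
Tax = €792,000 × 4.1% × 241/366 = €21,381.8361

€21,381.84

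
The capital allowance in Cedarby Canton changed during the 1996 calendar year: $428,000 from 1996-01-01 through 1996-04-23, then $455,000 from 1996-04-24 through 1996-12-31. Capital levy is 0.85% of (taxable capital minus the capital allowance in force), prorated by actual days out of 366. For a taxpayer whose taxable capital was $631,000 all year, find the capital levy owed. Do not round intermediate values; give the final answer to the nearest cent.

$1,567.48

1996-01-01 to 1996-04-23: 114 days, exemption $428,000 → ($631,000 − $428,000) × 0.85% × 114/366 = $537.4508
1996-04-24 to 1996-12-31: 252 days, exemption $455,000 → ($631,000 − $455,000) × 0.85% × 252/366 = $1,030.0328
Total = $1,567.4836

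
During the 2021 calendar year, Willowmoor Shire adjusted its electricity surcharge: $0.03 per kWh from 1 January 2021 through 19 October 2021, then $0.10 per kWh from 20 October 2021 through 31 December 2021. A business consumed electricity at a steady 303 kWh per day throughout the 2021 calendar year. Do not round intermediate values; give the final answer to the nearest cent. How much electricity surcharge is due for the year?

$4,866.18

1 January – 19 October 2021: 292 days × 303 kWh/day = 88,476 kWh at $0.03/kWh → $2,654.28
20 October – 31 December 2021: 73 days × 303 kWh/day = 22,119 kWh at $0.10/kWh → $2,211.90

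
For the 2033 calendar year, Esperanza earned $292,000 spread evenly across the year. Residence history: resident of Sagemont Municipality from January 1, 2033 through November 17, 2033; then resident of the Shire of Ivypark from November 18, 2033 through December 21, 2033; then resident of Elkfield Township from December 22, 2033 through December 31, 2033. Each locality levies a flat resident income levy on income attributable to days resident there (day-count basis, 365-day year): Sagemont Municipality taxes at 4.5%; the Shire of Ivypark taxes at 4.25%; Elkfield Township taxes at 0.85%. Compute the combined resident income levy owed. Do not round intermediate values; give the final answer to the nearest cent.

Sagemont Municipality, January 1 – November 17, 2033: 321 days → $292,000 × 4.5% × 321/365 = $11,556.0000
The Shire of Ivypark, November 18 – December 21, 2033: 34 days → $292,000 × 4.25% × 34/365 = $1,156.0000
Elkfield Township, December 22 – December 31, 2033: 10 days → $292,000 × 0.85% × 10/365 = $68.0000
Total = $12,780.0000

$12,780.00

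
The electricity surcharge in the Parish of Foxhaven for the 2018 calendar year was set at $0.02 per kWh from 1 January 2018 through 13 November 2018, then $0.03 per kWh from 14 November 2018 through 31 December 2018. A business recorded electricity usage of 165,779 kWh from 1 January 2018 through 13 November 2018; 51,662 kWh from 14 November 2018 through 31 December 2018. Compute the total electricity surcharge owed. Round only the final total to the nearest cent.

$4,865.44

1 January – 13 November 2018: 165,779 kWh at $0.02/kWh → $3,315.58
14 November – 31 December 2018: 51,662 kWh at $0.03/kWh → $1,549.86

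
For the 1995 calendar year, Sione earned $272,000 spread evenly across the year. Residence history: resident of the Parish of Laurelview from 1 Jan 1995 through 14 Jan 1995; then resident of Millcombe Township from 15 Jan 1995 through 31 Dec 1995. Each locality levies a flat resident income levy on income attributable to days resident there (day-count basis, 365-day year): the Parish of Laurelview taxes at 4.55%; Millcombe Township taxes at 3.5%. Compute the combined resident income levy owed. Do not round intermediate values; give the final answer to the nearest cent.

The Parish of Laurelview, 1 Jan – 14 Jan 1995: 14 days → $272,000 × 4.55% × 14/365 = $474.6959
Millcombe Township, 15 Jan – 31 Dec 1995: 351 days → $272,000 × 3.5% × 351/365 = $9,154.8493
Total = $9,629.5452

$9,629.55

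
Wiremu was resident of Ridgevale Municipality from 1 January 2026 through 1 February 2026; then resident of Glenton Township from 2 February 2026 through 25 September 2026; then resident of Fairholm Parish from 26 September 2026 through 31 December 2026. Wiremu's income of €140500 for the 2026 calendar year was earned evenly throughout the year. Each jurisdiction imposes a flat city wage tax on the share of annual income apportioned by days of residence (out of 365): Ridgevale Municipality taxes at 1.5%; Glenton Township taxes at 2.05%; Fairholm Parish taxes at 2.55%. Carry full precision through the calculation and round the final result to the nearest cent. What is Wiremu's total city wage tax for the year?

€2999.19

Ridgevale Municipality, 1 January – 1 February 2026: 32 days → €140500 × 1.5% × 32/365 = €184.7671
Glenton Township, 2 February – 25 September 2026: 236 days → €140500 × 2.05% × 236/365 = €1862.2986
Fairholm Parish, 26 September – 31 December 2026: 97 days → €140500 × 2.55% × 97/365 = €952.1281
Total = €2999.1938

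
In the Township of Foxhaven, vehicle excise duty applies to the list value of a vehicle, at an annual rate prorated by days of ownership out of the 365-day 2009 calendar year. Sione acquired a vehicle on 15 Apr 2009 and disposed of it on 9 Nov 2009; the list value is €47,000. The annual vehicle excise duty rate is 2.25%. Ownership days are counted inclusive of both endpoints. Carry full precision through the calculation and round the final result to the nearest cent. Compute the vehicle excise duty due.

Days held (15 Apr – 9 Nov 2009): 209 out of 365
Tax = €47,000 × 2.25% × 209/365 = €605.5274

€605.53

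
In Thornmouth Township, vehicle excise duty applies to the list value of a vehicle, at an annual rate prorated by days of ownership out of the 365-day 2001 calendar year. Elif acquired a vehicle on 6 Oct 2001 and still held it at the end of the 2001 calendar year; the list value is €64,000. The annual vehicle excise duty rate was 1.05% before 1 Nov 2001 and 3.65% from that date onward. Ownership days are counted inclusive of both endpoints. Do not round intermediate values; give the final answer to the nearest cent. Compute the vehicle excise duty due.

€438.27

6 Oct – 31 Oct 2001: 26 days at 1.05% → €64,000 × 1.05% × 26/365 = €47.8685
1 Nov – 31 Dec 2001: 61 days at 3.65% → €64,000 × 3.65% × 61/365 = €390.4000
Total = €438.2685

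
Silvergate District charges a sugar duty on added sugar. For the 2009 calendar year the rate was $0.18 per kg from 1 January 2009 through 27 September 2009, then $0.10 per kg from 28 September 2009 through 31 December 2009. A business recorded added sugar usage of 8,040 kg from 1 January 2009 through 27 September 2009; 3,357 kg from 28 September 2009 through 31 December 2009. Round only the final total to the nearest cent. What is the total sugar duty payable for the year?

$1782.90

1 January – 27 September 2009: 8,040 kg at $0.18/kg → $1447.20
28 September – 31 December 2009: 3,357 kg at $0.10/kg → $335.70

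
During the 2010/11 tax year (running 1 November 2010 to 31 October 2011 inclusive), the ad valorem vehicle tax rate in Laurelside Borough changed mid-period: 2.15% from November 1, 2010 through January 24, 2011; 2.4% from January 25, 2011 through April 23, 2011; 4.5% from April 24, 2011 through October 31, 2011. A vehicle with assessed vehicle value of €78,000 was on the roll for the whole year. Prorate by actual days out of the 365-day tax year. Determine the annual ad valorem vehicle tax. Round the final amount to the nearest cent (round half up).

November 1, 2010 – January 24, 2011: 85 days at 2.15% → €78,000 × 2.15% × 85/365 = €390.5342
January 25 – April 23, 2011: 89 days at 2.4% → €78,000 × 2.4% × 89/365 = €456.4603
April 24 – October 31, 2011: 191 days at 4.5% → €78,000 × 4.5% × 191/365 = €1,836.7397
Total = €2,683.7342

€2,683.73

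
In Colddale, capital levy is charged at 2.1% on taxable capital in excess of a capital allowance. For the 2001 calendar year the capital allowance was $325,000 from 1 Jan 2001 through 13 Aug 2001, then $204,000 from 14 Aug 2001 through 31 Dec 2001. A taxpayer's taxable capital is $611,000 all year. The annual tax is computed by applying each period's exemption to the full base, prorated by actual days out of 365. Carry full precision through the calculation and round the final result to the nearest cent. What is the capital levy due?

$6,980.63

1 Jan – 13 Aug 2001: 225 days, exemption $325,000 → ($611,000 − $325,000) × 2.1% × 225/365 = $3,702.3288
14 Aug – 31 Dec 2001: 140 days, exemption $204,000 → ($611,000 − $204,000) × 2.1% × 140/365 = $3,278.3014
Total = $6,980.6301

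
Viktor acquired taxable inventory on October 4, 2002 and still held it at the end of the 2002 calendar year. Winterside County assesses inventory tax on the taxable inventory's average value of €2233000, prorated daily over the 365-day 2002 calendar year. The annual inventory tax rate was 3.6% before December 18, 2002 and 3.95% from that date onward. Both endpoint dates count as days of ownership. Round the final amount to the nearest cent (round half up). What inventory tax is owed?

€19901.23

October 4 – December 17, 2002: 75 days at 3.6% → €2233000 × 3.6% × 75/365 = €16518.0822
December 18 – December 31, 2002: 14 days at 3.95% → €2233000 × 3.95% × 14/365 = €3383.1479
Total = €19901.2301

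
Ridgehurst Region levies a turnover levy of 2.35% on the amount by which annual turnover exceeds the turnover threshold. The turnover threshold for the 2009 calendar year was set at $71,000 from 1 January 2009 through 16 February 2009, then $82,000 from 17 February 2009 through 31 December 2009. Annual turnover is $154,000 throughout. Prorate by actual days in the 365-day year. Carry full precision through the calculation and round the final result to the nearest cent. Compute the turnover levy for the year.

$1,725.29

1 January – 16 February 2009: 47 days, exemption $71,000 → ($154,000 − $71,000) × 2.35% × 47/365 = $251.1603
17 February – 31 December 2009: 318 days, exemption $82,000 → ($154,000 − $82,000) × 2.35% × 318/365 = $1,474.1260
Total = $1,725.2863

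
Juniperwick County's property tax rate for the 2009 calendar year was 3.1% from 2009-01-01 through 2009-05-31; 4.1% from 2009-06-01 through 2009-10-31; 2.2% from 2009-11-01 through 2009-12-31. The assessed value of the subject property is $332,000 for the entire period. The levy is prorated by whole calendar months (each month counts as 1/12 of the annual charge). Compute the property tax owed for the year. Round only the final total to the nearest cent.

$11,177.33

2009-01-01 to 2009-05-31: 5 months at 3.1% → $332,000 × 3.1% × 5/12 = $4,288.3333
2009-06-01 to 2009-10-31: 5 months at 4.1% → $332,000 × 4.1% × 5/12 = $5,671.6667
2009-11-01 to 2009-12-31: 2 months at 2.2% → $332,000 × 2.2% × 2/12 = $1,217.3333
Total = $11,177.3333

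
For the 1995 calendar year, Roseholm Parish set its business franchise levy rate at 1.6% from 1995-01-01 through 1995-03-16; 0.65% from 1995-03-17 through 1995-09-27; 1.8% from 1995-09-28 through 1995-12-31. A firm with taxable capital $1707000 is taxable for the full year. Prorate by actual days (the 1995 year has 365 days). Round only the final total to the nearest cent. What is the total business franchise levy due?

$19536.97

1995-01-01 to 1995-03-16: 75 days at 1.6% → $1707000 × 1.6% × 75/365 = $5612.0548
1995-03-17 to 1995-09-27: 195 days at 0.65% → $1707000 × 0.65% × 195/365 = $5927.7329
1995-09-28 to 1995-12-31: 95 days at 1.8% → $1707000 × 1.8% × 95/365 = $7997.1781
Total = $19536.9658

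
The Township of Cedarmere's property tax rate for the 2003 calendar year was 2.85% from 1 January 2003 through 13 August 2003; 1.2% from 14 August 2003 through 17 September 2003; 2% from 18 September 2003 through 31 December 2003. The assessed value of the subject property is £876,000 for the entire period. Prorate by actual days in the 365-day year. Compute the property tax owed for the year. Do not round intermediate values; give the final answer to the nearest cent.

£21,438.00

1 January – 13 August 2003: 225 days at 2.85% → £876,000 × 2.85% × 225/365 = £15,390.0000
14 August – 17 September 2003: 35 days at 1.2% → £876,000 × 1.2% × 35/365 = £1,008.0000
18 September – 31 December 2003: 105 days at 2% → £876,000 × 2% × 105/365 = £5,040.0000
Total = £21,438.0000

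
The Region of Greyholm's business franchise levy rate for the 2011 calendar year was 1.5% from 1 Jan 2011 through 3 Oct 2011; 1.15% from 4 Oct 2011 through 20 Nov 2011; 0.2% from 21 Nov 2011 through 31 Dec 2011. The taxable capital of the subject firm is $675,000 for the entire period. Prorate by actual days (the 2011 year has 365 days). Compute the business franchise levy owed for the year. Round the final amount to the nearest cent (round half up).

1 Jan – 3 Oct 2011: 276 days at 1.5% → $675,000 × 1.5% × 276/365 = $7,656.1644
4 Oct – 20 Nov 2011: 48 days at 1.15% → $675,000 × 1.15% × 48/365 = $1,020.8219
21 Nov – 31 Dec 2011: 41 days at 0.2% → $675,000 × 0.2% × 41/365 = $151.6438
Total = $8,828.6301

$8,828.63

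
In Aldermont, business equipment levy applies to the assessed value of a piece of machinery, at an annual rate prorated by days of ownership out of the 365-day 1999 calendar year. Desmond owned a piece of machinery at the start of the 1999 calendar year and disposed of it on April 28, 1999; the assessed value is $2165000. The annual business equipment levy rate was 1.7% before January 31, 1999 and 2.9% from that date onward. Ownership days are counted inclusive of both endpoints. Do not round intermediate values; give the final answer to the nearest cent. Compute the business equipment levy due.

$18162.27

January 1 – January 30, 1999: 30 days at 1.7% → $2165000 × 1.7% × 30/365 = $3025.0685
January 31 – April 28, 1999: 88 days at 2.9% → $2165000 × 2.9% × 88/365 = $15137.2055
Total = $18162.2740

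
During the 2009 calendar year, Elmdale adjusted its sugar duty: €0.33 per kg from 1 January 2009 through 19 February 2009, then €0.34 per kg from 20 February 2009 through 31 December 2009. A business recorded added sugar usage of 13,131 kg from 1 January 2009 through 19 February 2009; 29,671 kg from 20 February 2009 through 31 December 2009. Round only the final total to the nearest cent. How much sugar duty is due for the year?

€14,421.37

1 January – 19 February 2009: 13,131 kg at €0.33/kg → €4,333.23
20 February – 31 December 2009: 29,671 kg at €0.34/kg → €10,088.14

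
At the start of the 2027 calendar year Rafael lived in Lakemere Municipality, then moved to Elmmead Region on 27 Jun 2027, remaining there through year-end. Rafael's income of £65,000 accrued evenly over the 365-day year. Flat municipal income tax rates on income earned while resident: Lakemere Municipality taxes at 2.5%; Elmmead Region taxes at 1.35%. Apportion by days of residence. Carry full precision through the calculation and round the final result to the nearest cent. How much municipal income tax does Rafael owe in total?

£1,239.99

Lakemere Municipality, 1 Jan – 26 Jun 2027: 177 days → £65,000 × 2.5% × 177/365 = £788.0137
Elmmead Region, 27 Jun – 31 Dec 2027: 188 days → £65,000 × 1.35% × 188/365 = £451.9726
Total = £1,239.9863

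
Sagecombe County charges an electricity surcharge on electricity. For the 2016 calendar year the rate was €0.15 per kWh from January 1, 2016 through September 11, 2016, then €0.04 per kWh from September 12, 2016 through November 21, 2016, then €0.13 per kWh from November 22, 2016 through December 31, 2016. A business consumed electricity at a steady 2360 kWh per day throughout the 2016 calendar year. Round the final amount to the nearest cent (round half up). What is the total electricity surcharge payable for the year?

January 1 – September 11, 2016: 255 days × 2360 kWh/day = 601,800 kWh at €0.15/kWh → €90,270.00
September 12 – November 21, 2016: 71 days × 2360 kWh/day = 167,560 kWh at €0.04/kWh → €6,702.40
November 22 – December 31, 2016: 40 days × 2360 kWh/day = 94,400 kWh at €0.13/kWh → €12,272.00

€109,244.40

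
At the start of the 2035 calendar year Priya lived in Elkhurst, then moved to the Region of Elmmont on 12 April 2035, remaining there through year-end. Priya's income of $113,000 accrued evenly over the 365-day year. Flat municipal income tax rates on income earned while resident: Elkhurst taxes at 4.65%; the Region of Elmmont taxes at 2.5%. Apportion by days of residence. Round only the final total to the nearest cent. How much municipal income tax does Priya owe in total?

$3,497.27

Elkhurst, 1 January – 11 April 2035: 101 days → $113,000 × 4.65% × 101/365 = $1,453.9849
The Region of Elmmont, 12 April – 31 December 2035: 264 days → $113,000 × 2.5% × 264/365 = $2,043.2877
Total = $3,497.2726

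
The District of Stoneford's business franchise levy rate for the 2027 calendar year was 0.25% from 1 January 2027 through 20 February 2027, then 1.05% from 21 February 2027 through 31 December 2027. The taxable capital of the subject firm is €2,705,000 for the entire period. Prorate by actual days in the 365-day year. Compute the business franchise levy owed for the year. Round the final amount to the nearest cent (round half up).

€25,378.83

1 January – 20 February 2027: 51 days at 0.25% → €2,705,000 × 0.25% × 51/365 = €944.8973
21 February – 31 December 2027: 314 days at 1.05% → €2,705,000 × 1.05% × 314/365 = €24,433.9315
Total = €25,378.8288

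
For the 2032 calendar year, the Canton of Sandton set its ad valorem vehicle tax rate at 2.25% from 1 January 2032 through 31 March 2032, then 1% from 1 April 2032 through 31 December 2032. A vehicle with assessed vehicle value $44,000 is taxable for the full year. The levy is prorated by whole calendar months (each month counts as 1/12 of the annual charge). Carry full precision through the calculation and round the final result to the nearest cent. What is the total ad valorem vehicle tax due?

1 January – 31 March 2032: 3 months at 2.25% → $44,000 × 2.25% × 3/12 = $247.5000
1 April – 31 December 2032: 9 months at 1% → $44,000 × 1% × 9/12 = $330.0000
Total = $577.5000

$577.50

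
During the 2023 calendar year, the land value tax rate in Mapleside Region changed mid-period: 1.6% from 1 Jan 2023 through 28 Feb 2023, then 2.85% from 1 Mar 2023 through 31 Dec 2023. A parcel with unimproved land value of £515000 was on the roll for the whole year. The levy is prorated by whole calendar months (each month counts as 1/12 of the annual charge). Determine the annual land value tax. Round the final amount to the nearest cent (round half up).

£13604.58

1 Jan – 28 Feb 2023: 2 months at 1.6% → £515000 × 1.6% × 2/12 = £1373.3333
1 Mar – 31 Dec 2023: 10 months at 2.85% → £515000 × 2.85% × 10/12 = £12231.2500
Total = £13604.5833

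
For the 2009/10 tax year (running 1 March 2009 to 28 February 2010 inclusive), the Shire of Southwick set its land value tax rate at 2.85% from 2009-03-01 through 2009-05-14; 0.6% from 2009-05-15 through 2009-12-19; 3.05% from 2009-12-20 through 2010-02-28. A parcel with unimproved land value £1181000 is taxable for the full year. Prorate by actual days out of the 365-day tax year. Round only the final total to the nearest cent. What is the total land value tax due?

£18174.46

2009-03-01 to 2009-05-14: 75 days at 2.85% → £1181000 × 2.85% × 75/365 = £6916.1301
2009-05-15 to 2009-12-19: 219 days at 0.6% → £1181000 × 0.6% × 219/365 = £4251.6000
2009-12-20 to 2010-02-28: 71 days at 3.05% → £1181000 × 3.05% × 71/365 = £7006.7274
Total = £18174.4575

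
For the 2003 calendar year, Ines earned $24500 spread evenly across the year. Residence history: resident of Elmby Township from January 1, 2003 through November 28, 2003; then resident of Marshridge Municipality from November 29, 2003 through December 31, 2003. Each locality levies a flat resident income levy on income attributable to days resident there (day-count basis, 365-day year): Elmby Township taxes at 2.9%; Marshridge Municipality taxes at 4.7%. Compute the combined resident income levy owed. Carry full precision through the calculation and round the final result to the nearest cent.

$750.37

Elmby Township, January 1 – November 28, 2003: 332 days → $24500 × 2.9% × 332/365 = $646.2630
Marshridge Municipality, November 29 – December 31, 2003: 33 days → $24500 × 4.7% × 33/365 = $104.1082
Total = $750.3712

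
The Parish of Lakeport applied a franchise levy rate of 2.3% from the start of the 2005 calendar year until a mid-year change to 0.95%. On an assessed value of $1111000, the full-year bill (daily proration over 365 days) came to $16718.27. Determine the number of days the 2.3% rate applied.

Let d = days at the first rate; then 365 − d days at the second rate.
$1111000 × [2.3%·d + 0.95%·(365−d)] / 365 = $16718.27
Solving gives d = 150, so the new rate took effect on 31 May 2005.

150 days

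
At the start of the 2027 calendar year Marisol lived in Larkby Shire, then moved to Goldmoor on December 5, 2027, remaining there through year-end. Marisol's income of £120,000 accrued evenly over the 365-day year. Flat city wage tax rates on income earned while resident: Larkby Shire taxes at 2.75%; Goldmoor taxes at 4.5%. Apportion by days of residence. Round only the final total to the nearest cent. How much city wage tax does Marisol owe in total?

£3,455.34

Larkby Shire, January 1 – December 4, 2027: 338 days → £120,000 × 2.75% × 338/365 = £3,055.8904
Goldmoor, December 5 – December 31, 2027: 27 days → £120,000 × 4.5% × 27/365 = £399.4521
Total = £3,455.3425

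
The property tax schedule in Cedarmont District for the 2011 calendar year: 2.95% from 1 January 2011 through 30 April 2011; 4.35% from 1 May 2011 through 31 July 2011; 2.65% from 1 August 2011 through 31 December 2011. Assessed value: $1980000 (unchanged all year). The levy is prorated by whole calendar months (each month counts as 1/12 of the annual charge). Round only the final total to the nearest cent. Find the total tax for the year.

$62865.00

1 January – 30 April 2011: 4 months at 2.95% → $1980000 × 2.95% × 4/12 = $19470.0000
1 May – 31 July 2011: 3 months at 4.35% → $1980000 × 4.35% × 3/12 = $21532.5000
1 August – 31 December 2011: 5 months at 2.65% → $1980000 × 2.65% × 5/12 = $21862.5000
Total = $62865.0000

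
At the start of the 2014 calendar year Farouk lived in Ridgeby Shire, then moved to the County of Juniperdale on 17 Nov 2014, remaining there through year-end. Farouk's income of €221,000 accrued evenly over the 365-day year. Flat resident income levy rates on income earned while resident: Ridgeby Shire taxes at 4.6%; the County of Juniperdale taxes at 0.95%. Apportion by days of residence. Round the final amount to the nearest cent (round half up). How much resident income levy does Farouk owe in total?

Ridgeby Shire, 1 Jan – 16 Nov 2014: 320 days → €221,000 × 4.6% × 320/365 = €8,912.6575
The County of Juniperdale, 17 Nov – 31 Dec 2014: 45 days → €221,000 × 0.95% × 45/365 = €258.8425
Total = €9,171.5000

€9,171.50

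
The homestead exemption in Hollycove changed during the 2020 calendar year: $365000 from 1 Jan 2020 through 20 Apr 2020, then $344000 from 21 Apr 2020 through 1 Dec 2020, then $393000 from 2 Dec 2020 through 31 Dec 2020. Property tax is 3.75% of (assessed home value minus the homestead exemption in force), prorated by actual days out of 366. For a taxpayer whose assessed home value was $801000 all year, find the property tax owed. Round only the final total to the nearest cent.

1 Jan – 20 Apr 2020: 111 days, exemption $365000 → ($801000 − $365000) × 3.75% × 111/366 = $4958.6066
21 Apr – 1 Dec 2020: 225 days, exemption $344000 → ($801000 − $344000) × 3.75% × 225/366 = $10535.3484
2 Dec – 31 Dec 2020: 30 days, exemption $393000 → ($801000 − $393000) × 3.75% × 30/366 = $1254.0984
Total = $16748.0533

$16748.05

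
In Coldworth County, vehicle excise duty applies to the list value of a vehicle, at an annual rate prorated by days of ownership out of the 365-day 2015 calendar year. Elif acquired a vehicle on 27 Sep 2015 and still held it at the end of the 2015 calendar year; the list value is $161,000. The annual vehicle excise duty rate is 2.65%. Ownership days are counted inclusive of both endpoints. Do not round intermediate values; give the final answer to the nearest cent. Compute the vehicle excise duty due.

Days held (27 Sep – 31 Dec 2015): 96 out of 365
Tax = $161,000 × 2.65% × 96/365 = $1,122.1479

$1,122.15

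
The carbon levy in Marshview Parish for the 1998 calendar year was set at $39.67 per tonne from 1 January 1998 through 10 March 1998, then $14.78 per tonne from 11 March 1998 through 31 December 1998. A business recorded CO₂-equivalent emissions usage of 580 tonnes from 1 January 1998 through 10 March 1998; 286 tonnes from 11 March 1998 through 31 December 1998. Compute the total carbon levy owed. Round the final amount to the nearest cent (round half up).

1 January – 10 March 1998: 580 tonnes at $39.67/tonne → $23008.60
11 March – 31 December 1998: 286 tonnes at $14.78/tonne → $4227.08

$27235.68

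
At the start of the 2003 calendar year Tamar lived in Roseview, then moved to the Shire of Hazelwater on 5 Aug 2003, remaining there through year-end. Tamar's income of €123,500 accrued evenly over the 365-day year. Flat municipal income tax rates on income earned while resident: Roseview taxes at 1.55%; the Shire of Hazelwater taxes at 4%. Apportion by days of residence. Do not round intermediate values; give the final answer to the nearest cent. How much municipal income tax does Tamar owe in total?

€3,149.42

Roseview, 1 Jan – 4 Aug 2003: 216 days → €123,500 × 1.55% × 216/365 = €1,132.8164
The Shire of Hazelwater, 5 Aug – 31 Dec 2003: 149 days → €123,500 × 4% × 149/365 = €2,016.6027
Total = €3,149.4192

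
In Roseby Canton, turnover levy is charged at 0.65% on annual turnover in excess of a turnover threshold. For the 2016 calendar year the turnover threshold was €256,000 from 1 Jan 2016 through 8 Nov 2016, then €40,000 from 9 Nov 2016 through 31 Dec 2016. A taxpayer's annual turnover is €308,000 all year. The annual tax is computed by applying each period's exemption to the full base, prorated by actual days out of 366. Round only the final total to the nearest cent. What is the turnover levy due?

€541.31

1 Jan – 8 Nov 2016: 313 days, exemption €256,000 → (€308,000 − €256,000) × 0.65% × 313/366 = €289.0546
9 Nov – 31 Dec 2016: 53 days, exemption €40,000 → (€308,000 − €40,000) × 0.65% × 53/366 = €252.2568
Total = €541.3115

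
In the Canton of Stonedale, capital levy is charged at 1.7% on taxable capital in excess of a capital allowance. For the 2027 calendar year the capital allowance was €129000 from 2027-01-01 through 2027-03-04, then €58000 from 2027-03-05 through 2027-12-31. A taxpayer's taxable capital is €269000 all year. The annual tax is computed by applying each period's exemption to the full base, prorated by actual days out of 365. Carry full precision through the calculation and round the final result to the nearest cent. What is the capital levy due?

2027-01-01 to 2027-03-04: 63 days, exemption €129000 → (€269000 − €129000) × 1.7% × 63/365 = €410.7945
2027-03-05 to 2027-12-31: 302 days, exemption €58000 → (€269000 − €58000) × 1.7% × 302/365 = €2967.8740
Total = €3378.6685

€3378.67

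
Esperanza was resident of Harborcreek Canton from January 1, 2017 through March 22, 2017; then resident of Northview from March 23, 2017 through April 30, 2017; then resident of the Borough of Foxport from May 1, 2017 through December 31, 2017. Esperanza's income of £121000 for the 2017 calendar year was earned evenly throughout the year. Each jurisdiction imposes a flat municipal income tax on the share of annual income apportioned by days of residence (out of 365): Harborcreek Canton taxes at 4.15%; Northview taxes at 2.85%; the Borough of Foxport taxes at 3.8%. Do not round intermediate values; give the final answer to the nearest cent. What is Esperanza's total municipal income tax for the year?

Harborcreek Canton, January 1 – March 22, 2017: 81 days → £121000 × 4.15% × 81/365 = £1114.3603
Northview, March 23 – April 30, 2017: 39 days → £121000 × 2.85% × 39/365 = £368.4699
The Borough of Foxport, May 1 – December 31, 2017: 245 days → £121000 × 3.8% × 245/365 = £3086.3288
Total = £4569.1589

£4569.16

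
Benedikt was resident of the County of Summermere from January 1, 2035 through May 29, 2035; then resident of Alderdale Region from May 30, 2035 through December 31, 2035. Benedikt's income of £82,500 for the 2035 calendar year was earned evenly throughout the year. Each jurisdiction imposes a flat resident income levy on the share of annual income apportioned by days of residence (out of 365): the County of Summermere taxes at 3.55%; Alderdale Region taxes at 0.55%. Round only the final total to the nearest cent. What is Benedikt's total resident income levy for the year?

£1,464.09

The County of Summermere, January 1 – May 29, 2035: 149 days → £82,500 × 3.55% × 149/365 = £1,195.5719
Alderdale Region, May 30 – December 31, 2035: 216 days → £82,500 × 0.55% × 216/365 = £268.5205
Total = £1,464.0925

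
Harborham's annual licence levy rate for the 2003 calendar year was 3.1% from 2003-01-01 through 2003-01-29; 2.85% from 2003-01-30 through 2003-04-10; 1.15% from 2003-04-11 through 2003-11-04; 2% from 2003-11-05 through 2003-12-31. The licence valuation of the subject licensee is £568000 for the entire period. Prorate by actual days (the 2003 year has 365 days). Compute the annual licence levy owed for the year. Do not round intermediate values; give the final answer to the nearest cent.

2003-01-01 to 2003-01-29: 29 days at 3.1% → £568000 × 3.1% × 29/365 = £1398.9918
2003-01-30 to 2003-04-10: 71 days at 2.85% → £568000 × 2.85% × 71/365 = £3148.8986
2003-04-11 to 2003-11-04: 208 days at 1.15% → £568000 × 1.15% × 208/365 = £3722.3452
2003-11-05 to 2003-12-31: 57 days at 2% → £568000 × 2% × 57/365 = £1774.0274
Total = £10044.2630

£10044.26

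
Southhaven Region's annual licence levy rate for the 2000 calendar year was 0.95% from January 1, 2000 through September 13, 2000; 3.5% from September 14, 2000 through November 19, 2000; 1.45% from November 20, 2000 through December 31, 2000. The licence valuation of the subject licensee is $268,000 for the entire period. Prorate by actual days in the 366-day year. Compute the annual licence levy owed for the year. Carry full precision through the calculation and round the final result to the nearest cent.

January 1 – September 13, 2000: 257 days at 0.95% → $268,000 × 0.95% × 257/366 = $1,787.7650
September 14 – November 19, 2000: 67 days at 3.5% → $268,000 × 3.5% × 67/366 = $1,717.1038
November 20 – December 31, 2000: 42 days at 1.45% → $268,000 × 1.45% × 42/366 = $445.9344
Total = $3,950.8033

$3,950.80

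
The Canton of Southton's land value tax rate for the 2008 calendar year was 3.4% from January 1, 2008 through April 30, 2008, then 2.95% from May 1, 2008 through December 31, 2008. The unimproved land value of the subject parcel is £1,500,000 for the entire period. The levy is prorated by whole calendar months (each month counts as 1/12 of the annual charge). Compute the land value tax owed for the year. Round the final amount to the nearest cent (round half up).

£46,500.00

January 1 – April 30, 2008: 4 months at 3.4% → £1,500,000 × 3.4% × 4/12 = £17,000.0000
May 1 – December 31, 2008: 8 months at 2.95% → £1,500,000 × 2.95% × 8/12 = £29,500.0000
Total = £46,500.0000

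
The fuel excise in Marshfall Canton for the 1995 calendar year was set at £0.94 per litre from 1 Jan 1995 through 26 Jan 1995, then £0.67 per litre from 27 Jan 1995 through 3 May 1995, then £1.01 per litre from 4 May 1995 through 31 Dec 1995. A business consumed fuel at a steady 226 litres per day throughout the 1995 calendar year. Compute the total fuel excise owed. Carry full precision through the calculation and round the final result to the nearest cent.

1 Jan – 26 Jan 1995: 26 days × 226 litres/day = 5,876 litres at £0.94/litre → £5523.44
27 Jan – 3 May 1995: 97 days × 226 litres/day = 21,922 litres at £0.67/litre → £14687.74
4 May – 31 Dec 1995: 242 days × 226 litres/day = 54,692 litres at £1.01/litre → £55238.92

£75450.10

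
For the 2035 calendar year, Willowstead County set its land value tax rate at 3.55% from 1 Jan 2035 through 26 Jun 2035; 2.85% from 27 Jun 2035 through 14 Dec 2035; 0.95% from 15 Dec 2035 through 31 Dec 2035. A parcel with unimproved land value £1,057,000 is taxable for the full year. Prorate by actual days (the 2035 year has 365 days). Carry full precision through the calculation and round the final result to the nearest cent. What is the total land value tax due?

1 Jan – 26 Jun 2035: 177 days at 3.55% → £1,057,000 × 3.55% × 177/365 = £18,196.3274
27 Jun – 14 Dec 2035: 171 days at 2.85% → £1,057,000 × 2.85% × 171/365 = £14,113.1219
15 Dec – 31 Dec 2035: 17 days at 0.95% → £1,057,000 × 0.95% × 17/365 = £467.6863
Total = £32,777.1356

£32,777.14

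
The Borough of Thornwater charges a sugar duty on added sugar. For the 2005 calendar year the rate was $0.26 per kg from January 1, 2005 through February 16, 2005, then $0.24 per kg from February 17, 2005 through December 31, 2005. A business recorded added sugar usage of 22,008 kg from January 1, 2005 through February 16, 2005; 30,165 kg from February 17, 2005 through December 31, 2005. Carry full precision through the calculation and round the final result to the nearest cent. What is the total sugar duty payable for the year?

$12,961.68

January 1 – February 16, 2005: 22,008 kg at $0.26/kg → $5,722.08
February 17 – December 31, 2005: 30,165 kg at $0.24/kg → $7,239.60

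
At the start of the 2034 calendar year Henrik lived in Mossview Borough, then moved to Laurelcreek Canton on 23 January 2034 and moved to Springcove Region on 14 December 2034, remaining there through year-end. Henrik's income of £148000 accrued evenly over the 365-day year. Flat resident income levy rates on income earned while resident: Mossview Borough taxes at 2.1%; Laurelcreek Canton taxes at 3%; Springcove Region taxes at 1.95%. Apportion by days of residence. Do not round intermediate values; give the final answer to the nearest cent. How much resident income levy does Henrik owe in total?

Mossview Borough, 1 January – 22 January 2034: 22 days → £148000 × 2.1% × 22/365 = £187.3315
Laurelcreek Canton, 23 January – 13 December 2034: 325 days → £148000 × 3% × 325/365 = £3953.4247
Springcove Region, 14 December – 31 December 2034: 18 days → £148000 × 1.95% × 18/365 = £142.3233
Total = £4283.0795

£4283.08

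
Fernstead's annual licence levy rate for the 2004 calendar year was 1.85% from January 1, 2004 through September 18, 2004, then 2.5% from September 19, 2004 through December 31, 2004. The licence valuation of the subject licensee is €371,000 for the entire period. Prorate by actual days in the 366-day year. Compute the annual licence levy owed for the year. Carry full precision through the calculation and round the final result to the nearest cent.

January 1 – September 18, 2004: 262 days at 1.85% → €371,000 × 1.85% × 262/366 = €4,913.2158
September 19 – December 31, 2004: 104 days at 2.5% → €371,000 × 2.5% × 104/366 = €2,635.5191
Total = €7,548.7350

€7,548.73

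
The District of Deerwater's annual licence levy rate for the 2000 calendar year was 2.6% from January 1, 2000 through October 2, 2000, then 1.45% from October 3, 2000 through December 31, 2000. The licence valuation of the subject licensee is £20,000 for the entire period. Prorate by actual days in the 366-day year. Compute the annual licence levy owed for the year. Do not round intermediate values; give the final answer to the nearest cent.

January 1 – October 2, 2000: 276 days at 2.6% → £20,000 × 2.6% × 276/366 = £392.1311
October 3 – December 31, 2000: 90 days at 1.45% → £20,000 × 1.45% × 90/366 = £71.3115
Total = £463.4426

£463.44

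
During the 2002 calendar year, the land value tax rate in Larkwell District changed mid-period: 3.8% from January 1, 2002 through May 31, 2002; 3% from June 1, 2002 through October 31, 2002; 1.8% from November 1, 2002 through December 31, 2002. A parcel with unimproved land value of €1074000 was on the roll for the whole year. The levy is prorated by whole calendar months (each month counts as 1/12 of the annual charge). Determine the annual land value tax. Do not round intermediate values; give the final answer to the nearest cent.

€33652.00

January 1 – May 31, 2002: 5 months at 3.8% → €1074000 × 3.8% × 5/12 = €17005.0000
June 1 – October 31, 2002: 5 months at 3% → €1074000 × 3% × 5/12 = €13425.0000
November 1 – December 31, 2002: 2 months at 1.8% → €1074000 × 1.8% × 2/12 = €3222.0000
Total = €33652.0000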